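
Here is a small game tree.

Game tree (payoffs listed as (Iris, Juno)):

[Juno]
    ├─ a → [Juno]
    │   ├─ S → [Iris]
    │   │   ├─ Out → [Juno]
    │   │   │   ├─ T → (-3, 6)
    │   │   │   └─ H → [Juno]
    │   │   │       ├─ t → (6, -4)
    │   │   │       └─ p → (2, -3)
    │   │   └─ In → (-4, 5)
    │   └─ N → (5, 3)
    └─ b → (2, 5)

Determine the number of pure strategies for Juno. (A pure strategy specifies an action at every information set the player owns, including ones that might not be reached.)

Juno owns the root with actions {a, b} — two choices.
Juno owns the node after a with actions {S, N} — two choices.
Juno owns the node after a-S-Out with actions {T, H} — two choices.
Juno owns the node after a-S-Out-H with actions {t, p} — two choices.
A pure strategy fixes one action at each information set independently, so the count is the product 2 × 2 × 2 × 2 = 16.

16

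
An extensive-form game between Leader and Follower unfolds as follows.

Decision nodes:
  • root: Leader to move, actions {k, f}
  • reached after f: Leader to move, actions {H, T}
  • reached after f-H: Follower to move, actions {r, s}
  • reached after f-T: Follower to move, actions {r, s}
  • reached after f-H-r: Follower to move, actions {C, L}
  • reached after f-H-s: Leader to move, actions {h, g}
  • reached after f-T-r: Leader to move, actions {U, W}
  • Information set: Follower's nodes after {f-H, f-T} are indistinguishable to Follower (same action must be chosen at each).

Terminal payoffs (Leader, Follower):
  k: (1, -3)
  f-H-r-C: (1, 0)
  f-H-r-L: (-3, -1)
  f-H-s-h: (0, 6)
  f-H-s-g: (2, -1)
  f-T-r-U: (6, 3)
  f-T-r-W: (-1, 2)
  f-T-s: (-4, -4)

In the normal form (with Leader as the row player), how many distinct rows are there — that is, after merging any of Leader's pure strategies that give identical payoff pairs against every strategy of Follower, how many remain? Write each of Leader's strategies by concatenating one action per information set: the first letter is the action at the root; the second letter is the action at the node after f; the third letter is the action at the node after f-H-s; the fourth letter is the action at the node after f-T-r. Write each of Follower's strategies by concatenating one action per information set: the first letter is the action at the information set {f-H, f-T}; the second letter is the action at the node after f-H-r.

Leader has 16 pure strategies: kHhU, kHhW, kHgU, kHgW, kThU, kThW, kTgU, kTgW, fHhU, fHhW, fHgU, fHgW, fThU, fThW, fTgU, fTgW. Columns: rC, rL, sC, sL.
{kHhU, kHhW, kHgU, kHgW, kThU, kThW, kTgU, kTgW} → row (1,-3) (1,-3) (1,-3) (1,-3)
{fHhU, fHhW} → row (1,0) (-3,-1) (0,6) (0,6)
{fHgU, fHgW} → row (1,0) (-3,-1) (2,-1) (2,-1)
{fThU, fTgU} → row (6,3) (6,3) (-4,-4) (-4,-4)
{fThW, fTgW} → row (-1,2) (-1,2) (-4,-4) (-4,-4)
That's 5 distinct rows out of 16 strategies.

5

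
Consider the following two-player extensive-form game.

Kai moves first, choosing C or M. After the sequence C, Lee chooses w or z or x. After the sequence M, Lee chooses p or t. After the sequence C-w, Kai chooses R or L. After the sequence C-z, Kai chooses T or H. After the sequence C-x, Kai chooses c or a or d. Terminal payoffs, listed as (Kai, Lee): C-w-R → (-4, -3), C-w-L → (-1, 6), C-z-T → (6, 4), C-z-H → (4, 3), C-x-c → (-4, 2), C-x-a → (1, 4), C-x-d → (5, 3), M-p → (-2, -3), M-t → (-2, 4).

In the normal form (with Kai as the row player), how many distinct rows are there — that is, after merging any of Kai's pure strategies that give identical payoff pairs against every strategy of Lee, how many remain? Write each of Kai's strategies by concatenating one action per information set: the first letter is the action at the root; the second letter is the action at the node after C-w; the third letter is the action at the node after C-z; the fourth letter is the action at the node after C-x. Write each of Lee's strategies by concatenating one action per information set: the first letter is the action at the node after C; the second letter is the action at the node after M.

Kai has 24 pure strategies: CRTc, CRTa, CRTd, CRHc, CRHa, CRHd, CLTc, CLTa, CLTd, CLHc, CLHa, CLHd, MRTc, MRTa, MRTd, MRHc, MRHa, MRHd, MLTc, MLTa, MLTd, MLHc, MLHa, MLHd. Columns: wp, wt, zp, zt, xp, xt.
{CRTc} → row (-4,-3) (-4,-3) (6,4) (6,4) (-4,2) (-4,2)
{CRTa} → row (-4,-3) (-4,-3) (6,4) (6,4) (1,4) (1,4)
{CRTd} → row (-4,-3) (-4,-3) (6,4) (6,4) (5,3) (5,3)
{CRHc} → row (-4,-3) (-4,-3) (4,3) (4,3) (-4,2) (-4,2)
{CRHa} → row (-4,-3) (-4,-3) (4,3) (4,3) (1,4) (1,4)
{CRHd} → row (-4,-3) (-4,-3) (4,3) (4,3) (5,3) (5,3)
{CLTc} → row (-1,6) (-1,6) (6,4) (6,4) (-4,2) (-4,2)
{CLTa} → row (-1,6) (-1,6) (6,4) (6,4) (1,4) (1,4)
{CLTd} → row (-1,6) (-1,6) (6,4) (6,4) (5,3) (5,3)
{CLHc} → row (-1,6) (-1,6) (4,3) (4,3) (-4,2) (-4,2)
{CLHa} → row (-1,6) (-1,6) (4,3) (4,3) (1,4) (1,4)
{CLHd} → row (-1,6) (-1,6) (4,3) (4,3) (5,3) (5,3)
{MRTc, MRTa, MRTd, MRHc, MRHa, MRHd, MLTc, MLTa, MLTd, MLHc, MLHa, MLHd} → row (-2,-3) (-2,4) (-2,-3) (-2,4) (-2,-3) (-2,4)
That's 13 distinct rows out of 24 strategies.

13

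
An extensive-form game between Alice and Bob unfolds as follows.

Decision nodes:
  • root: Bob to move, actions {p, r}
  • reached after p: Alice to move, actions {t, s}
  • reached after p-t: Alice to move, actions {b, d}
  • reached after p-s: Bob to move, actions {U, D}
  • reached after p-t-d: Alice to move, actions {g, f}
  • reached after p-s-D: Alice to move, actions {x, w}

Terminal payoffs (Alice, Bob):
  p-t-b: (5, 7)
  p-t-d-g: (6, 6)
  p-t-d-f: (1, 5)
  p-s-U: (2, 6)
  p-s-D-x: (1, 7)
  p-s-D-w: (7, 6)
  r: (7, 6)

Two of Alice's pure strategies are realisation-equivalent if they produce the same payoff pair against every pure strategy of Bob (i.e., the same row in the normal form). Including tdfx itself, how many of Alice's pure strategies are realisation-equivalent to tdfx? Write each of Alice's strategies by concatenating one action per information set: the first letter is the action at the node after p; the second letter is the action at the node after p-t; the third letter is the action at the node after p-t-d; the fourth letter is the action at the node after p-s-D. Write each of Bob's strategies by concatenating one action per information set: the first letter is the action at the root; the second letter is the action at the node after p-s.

2

Row for tdfx (columns pU, pD, rU, rD): (1,5) (1,5) (7,6) (7,6).
Under tdfx, Alice's choice at the node after p-s-D can never be reached regardless of what Bob does, so varying those choices leaves every outcome unchanged.
Holding the reachable choices fixed and varying the unreachable one freely already gives 2 equivalent strategies.
No other strategy reproduces this row, so those 2 are the full class: tdfx, tdfw.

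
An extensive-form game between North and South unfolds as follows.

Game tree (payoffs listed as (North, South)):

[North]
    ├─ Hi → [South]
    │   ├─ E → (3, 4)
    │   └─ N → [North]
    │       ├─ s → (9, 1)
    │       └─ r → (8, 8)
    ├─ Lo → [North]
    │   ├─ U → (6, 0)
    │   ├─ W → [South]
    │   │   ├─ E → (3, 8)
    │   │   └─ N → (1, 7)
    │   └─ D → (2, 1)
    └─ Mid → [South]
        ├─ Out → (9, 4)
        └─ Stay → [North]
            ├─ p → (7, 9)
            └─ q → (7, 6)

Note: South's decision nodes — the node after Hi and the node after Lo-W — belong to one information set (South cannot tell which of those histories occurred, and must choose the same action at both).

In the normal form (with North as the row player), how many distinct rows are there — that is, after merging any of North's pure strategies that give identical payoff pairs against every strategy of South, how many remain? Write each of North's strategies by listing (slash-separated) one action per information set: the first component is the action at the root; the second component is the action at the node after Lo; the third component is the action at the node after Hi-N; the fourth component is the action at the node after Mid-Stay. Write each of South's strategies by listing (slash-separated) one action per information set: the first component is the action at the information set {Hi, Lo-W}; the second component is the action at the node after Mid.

North has 36 pure strategies: Hi/U/s/p, Hi/U/s/q, Hi/U/r/p, Hi/U/r/q, Hi/W/s/p, Hi/W/s/q, Hi/W/r/p, Hi/W/r/q, Hi/D/s/p, Hi/D/s/q, Hi/D/r/p, Hi/D/r/q, Lo/U/s/p, Lo/U/s/q, Lo/U/r/p, Lo/U/r/q, Lo/W/s/p, Lo/W/s/q, Lo/W/r/p, Lo/W/r/q, Lo/D/s/p, Lo/D/s/q, Lo/D/r/p, Lo/D/r/q, Mid/U/s/p, Mid/U/s/q, Mid/U/r/p, Mid/U/r/q, Mid/W/s/p, Mid/W/s/q, Mid/W/r/p, Mid/W/r/q, Mid/D/s/p, Mid/D/s/q, Mid/D/r/p, Mid/D/r/q. Columns: E/Out, E/Stay, N/Out, N/Stay.
{Hi/U/s/p, Hi/U/s/q, Hi/W/s/p, Hi/W/s/q, Hi/D/s/p, Hi/D/s/q} → row (3,4) (3,4) (9,1) (9,1)
{Hi/U/r/p, Hi/U/r/q, Hi/W/r/p, Hi/W/r/q, Hi/D/r/p, Hi/D/r/q} → row (3,4) (3,4) (8,8) (8,8)
{Lo/U/s/p, Lo/U/s/q, Lo/U/r/p, Lo/U/r/q} → row (6,0) (6,0) (6,0) (6,0)
{Lo/W/s/p, Lo/W/s/q, Lo/W/r/p, Lo/W/r/q} → row (3,8) (3,8) (1,7) (1,7)
{Lo/D/s/p, Lo/D/s/q, Lo/D/r/p, Lo/D/r/q} → row (2,1) (2,1) (2,1) (2,1)
{Mid/U/s/p, Mid/U/r/p, Mid/W/s/p, Mid/W/r/p, Mid/D/s/p, Mid/D/r/p} → row (9,4) (7,9) (9,4) (7,9)
{Mid/U/s/q, Mid/U/r/q, Mid/W/s/q, Mid/W/r/q, Mid/D/s/q, Mid/D/r/q} → row (9,4) (7,6) (9,4) (7,6)
That's 7 distinct rows out of 36 strategies.

7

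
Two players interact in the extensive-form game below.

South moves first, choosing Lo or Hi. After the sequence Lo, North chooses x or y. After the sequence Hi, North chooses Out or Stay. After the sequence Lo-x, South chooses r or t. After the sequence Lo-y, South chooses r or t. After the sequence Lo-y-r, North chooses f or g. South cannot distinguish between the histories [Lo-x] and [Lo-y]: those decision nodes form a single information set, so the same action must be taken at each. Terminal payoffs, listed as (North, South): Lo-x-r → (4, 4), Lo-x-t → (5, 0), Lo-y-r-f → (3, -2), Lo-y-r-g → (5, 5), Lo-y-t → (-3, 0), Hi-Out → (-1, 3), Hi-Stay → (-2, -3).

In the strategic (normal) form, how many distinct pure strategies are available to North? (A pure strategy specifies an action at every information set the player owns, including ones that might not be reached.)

North owns the node after Lo with actions {x, y} — two choices.
North owns the node after Hi with actions {Out, Stay} — two choices.
North owns the node after Lo-y-r with actions {f, g} — two choices.
A pure strategy fixes one action at each information set independently, so the count is the product 2 × 2 × 2 = 8.

8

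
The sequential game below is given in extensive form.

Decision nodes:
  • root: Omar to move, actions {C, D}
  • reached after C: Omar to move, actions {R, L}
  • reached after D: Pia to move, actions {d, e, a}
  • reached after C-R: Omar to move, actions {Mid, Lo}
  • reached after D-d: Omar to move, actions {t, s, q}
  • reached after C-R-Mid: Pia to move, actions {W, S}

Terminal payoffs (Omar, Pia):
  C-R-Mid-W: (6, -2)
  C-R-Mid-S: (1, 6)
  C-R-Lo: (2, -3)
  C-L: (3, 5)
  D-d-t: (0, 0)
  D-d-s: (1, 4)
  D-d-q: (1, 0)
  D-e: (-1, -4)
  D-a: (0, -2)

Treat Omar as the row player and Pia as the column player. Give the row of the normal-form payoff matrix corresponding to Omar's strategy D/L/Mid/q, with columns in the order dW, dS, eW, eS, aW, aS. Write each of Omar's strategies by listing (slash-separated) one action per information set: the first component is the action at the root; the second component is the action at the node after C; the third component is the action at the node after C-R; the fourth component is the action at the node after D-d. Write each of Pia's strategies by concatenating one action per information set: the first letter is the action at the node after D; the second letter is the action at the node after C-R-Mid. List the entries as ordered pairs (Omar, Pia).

(1,0) (1,0) (-1,-4) (-1,-4) (0,-2) (0,-2)

vs dW: Omar plays D → Pia plays d at [D] → Omar plays q at [D-d] → (1, 0)
vs dS: Omar plays D → Pia plays d at [D] → Omar plays q at [D-d] → (1, 0)
vs eW: Omar plays D → Pia plays e at [D] → (-1, -4)
vs eS: Omar plays D → Pia plays e at [D] → (-1, -4)
vs aW: Omar plays D → Pia plays a at [D] → (0, -2)
vs aS: Omar plays D → Pia plays a at [D] → (0, -2)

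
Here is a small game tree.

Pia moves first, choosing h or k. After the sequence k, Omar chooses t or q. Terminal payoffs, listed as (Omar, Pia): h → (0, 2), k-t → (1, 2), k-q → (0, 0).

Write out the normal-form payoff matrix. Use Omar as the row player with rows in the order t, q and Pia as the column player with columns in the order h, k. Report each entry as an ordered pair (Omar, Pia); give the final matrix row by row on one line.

t: (0,2) (1,2) | q: (0,2) (0,0)

Row t: h→(0,2), k→(1,2)
Row q: h→(0,2), k→(0,0)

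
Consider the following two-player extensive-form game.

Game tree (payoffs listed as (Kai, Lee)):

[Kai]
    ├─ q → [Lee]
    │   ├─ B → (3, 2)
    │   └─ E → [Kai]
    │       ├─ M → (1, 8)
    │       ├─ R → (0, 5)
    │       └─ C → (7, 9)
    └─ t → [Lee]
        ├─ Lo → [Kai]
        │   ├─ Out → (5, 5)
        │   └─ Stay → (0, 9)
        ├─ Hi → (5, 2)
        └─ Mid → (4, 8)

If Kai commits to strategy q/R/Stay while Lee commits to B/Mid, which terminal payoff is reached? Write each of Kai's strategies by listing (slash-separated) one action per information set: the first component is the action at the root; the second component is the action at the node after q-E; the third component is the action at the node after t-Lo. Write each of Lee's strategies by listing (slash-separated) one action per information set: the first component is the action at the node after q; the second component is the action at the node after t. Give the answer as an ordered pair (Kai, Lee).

(3, 2)

Trace the play path from the root:
  Kai plays q
  Lee plays B at [q]
→ terminal payoff (3, 2).
(Kai's choice at the node after q-E is never reached on this path, so it doesn't affect the outcome.)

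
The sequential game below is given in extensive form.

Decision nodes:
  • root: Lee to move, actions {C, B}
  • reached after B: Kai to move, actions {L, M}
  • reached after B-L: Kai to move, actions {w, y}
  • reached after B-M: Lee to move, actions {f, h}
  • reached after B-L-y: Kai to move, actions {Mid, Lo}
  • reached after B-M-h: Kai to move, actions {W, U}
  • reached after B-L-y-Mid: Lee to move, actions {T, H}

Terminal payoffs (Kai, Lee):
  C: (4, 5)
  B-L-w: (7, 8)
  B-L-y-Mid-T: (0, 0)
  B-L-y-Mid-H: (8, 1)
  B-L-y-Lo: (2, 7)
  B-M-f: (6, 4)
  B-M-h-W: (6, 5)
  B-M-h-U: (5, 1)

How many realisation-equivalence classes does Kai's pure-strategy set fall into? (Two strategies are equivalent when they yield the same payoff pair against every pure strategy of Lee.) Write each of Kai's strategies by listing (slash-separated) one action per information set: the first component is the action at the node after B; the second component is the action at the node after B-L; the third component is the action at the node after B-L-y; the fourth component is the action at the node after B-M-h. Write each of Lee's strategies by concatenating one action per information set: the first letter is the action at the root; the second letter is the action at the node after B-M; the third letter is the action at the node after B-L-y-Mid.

Kai has 16 pure strategies: L/w/Mid/W, L/w/Mid/U, L/w/Lo/W, L/w/Lo/U, L/y/Mid/W, L/y/Mid/U, L/y/Lo/W, L/y/Lo/U, M/w/Mid/W, M/w/Mid/U, M/w/Lo/W, M/w/Lo/U, M/y/Mid/W, M/y/Mid/U, M/y/Lo/W, M/y/Lo/U. Columns: CfT, CfH, ChT, ChH, BfT, BfH, BhT, BhH.
{L/w/Mid/W, L/w/Mid/U, L/w/Lo/W, L/w/Lo/U} → row (4,5) (4,5) (4,5) (4,5) (7,8) (7,8) (7,8) (7,8)
{L/y/Mid/W, L/y/Mid/U} → row (4,5) (4,5) (4,5) (4,5) (0,0) (8,1) (0,0) (8,1)
{L/y/Lo/W, L/y/Lo/U} → row (4,5) (4,5) (4,5) (4,5) (2,7) (2,7) (2,7) (2,7)
{M/w/Mid/W, M/w/Lo/W, M/y/Mid/W, M/y/Lo/W} → row (4,5) (4,5) (4,5) (4,5) (6,4) (6,4) (6,5) (6,5)
{M/w/Mid/U, M/w/Lo/U, M/y/Mid/U, M/y/Lo/U} → row (4,5) (4,5) (4,5) (4,5) (6,4) (6,4) (5,1) (5,1)
That's 5 distinct rows out of 16 strategies.

5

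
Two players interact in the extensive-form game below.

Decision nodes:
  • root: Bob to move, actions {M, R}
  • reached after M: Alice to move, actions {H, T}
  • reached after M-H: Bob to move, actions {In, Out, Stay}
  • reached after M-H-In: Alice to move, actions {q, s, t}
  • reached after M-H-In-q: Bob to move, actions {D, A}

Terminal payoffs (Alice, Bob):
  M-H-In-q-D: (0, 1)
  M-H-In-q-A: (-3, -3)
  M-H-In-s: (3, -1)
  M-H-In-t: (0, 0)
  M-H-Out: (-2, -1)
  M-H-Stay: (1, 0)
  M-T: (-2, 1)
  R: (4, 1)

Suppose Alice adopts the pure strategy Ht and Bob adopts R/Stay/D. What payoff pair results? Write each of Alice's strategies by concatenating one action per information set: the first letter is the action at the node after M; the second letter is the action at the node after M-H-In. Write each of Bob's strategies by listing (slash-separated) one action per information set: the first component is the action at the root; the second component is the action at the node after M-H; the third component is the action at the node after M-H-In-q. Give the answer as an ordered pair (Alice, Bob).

(4, 1)

Trace the play path from the root:
  Bob plays R
→ terminal payoff (4, 1).
(Alice's choice at the node after M is never reached on this path, so it doesn't affect the outcome.)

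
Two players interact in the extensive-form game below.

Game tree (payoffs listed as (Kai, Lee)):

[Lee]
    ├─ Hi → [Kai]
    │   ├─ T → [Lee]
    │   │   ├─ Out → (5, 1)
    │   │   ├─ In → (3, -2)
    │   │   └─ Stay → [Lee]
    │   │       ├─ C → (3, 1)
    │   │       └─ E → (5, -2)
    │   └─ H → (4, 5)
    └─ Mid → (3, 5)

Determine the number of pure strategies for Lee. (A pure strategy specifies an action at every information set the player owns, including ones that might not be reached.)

Lee owns the root with actions {Hi, Mid} — two choices.
Lee owns the node after Hi-T with actions {Out, In, Stay} — three choices.
Lee owns the node after Hi-T-Stay with actions {C, E} — two choices.
A pure strategy fixes one action at each information set independently, so the count is the product 2 × 3 × 2 = 12.

12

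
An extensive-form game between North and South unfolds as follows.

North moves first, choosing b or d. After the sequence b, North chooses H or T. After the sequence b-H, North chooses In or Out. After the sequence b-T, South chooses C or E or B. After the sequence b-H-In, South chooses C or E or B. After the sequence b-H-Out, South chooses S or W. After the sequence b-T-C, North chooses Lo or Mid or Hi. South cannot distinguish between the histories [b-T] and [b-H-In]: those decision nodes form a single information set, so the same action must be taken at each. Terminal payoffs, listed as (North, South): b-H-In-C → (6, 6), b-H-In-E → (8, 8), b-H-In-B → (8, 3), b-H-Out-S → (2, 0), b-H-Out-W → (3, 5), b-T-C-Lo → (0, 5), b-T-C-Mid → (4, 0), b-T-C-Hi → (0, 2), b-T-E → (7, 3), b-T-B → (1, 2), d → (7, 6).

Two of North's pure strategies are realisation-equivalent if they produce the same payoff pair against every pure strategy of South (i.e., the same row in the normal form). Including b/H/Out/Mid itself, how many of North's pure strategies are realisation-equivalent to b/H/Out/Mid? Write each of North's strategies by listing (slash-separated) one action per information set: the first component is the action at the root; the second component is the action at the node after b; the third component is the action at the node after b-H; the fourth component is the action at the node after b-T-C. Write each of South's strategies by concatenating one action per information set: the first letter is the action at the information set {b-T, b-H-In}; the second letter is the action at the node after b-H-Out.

Row for b/H/Out/Mid (columns CS, CW, ES, EW, BS, BW): (2,0) (3,5) (2,0) (3,5) (2,0) (3,5).
Under b/H/Out/Mid, North's choice at the node after b-T-C can never be reached regardless of what South does, so varying those choices leaves every outcome unchanged.
Holding the reachable choices fixed and varying the unreachable one freely already gives 3 equivalent strategies.
No other strategy reproduces this row, so those 3 are the full class: b/H/Out/Lo, b/H/Out/Mid, b/H/Out/Hi.

3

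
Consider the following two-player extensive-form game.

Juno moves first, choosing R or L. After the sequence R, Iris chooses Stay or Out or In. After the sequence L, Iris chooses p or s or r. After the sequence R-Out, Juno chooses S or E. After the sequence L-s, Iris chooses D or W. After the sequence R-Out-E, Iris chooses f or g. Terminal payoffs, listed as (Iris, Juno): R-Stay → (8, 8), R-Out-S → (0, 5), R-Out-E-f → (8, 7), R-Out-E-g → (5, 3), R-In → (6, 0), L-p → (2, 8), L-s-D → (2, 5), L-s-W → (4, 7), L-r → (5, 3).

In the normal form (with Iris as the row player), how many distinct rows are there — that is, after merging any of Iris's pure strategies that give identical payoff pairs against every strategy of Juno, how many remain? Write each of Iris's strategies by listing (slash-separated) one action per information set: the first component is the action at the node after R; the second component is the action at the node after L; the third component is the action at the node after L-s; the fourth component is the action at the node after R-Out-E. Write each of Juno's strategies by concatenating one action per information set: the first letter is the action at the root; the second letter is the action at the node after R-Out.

16

Iris has 36 pure strategies: Stay/p/D/f, Stay/p/D/g, Stay/p/W/f, Stay/p/W/g, Stay/s/D/f, Stay/s/D/g, Stay/s/W/f, Stay/s/W/g, Stay/r/D/f, Stay/r/D/g, Stay/r/W/f, Stay/r/W/g, Out/p/D/f, Out/p/D/g, Out/p/W/f, Out/p/W/g, Out/s/D/f, Out/s/D/g, Out/s/W/f, Out/s/W/g, Out/r/D/f, Out/r/D/g, Out/r/W/f, Out/r/W/g, In/p/D/f, In/p/D/g, In/p/W/f, In/p/W/g, In/s/D/f, In/s/D/g, In/s/W/f, In/s/W/g, In/r/D/f, In/r/D/g, In/r/W/f, In/r/W/g. Columns: RS, RE, LS, LE.
{Stay/p/D/f, Stay/p/D/g, Stay/p/W/f, Stay/p/W/g} → row (8,8) (8,8) (2,8) (2,8)
{Stay/s/D/f, Stay/s/D/g} → row (8,8) (8,8) (2,5) (2,5)
{Stay/s/W/f, Stay/s/W/g} → row (8,8) (8,8) (4,7) (4,7)
{Stay/r/D/f, Stay/r/D/g, Stay/r/W/f, Stay/r/W/g} → row (8,8) (8,8) (5,3) (5,3)
{Out/p/D/f, Out/p/W/f} → row (0,5) (8,7) (2,8) (2,8)
{Out/p/D/g, Out/p/W/g} → row (0,5) (5,3) (2,8) (2,8)
{Out/s/D/f} → row (0,5) (8,7) (2,5) (2,5)
{Out/s/D/g} → row (0,5) (5,3) (2,5) (2,5)
{Out/s/W/f} → row (0,5) (8,7) (4,7) (4,7)
{Out/s/W/g} → row (0,5) (5,3) (4,7) (4,7)
{Out/r/D/f, Out/r/W/f} → row (0,5) (8,7) (5,3) (5,3)
{Out/r/D/g, Out/r/W/g} → row (0,5) (5,3) (5,3) (5,3)
{In/p/D/f, In/p/D/g, In/p/W/f, In/p/W/g} → row (6,0) (6,0) (2,8) (2,8)
{In/s/D/f, In/s/D/g} → row (6,0) (6,0) (2,5) (2,5)
{In/s/W/f, In/s/W/g} → row (6,0) (6,0) (4,7) (4,7)
{In/r/D/f, In/r/D/g, In/r/W/f, In/r/W/g} → row (6,0) (6,0) (5,3) (5,3)
That's 16 distinct rows out of 36 strategies.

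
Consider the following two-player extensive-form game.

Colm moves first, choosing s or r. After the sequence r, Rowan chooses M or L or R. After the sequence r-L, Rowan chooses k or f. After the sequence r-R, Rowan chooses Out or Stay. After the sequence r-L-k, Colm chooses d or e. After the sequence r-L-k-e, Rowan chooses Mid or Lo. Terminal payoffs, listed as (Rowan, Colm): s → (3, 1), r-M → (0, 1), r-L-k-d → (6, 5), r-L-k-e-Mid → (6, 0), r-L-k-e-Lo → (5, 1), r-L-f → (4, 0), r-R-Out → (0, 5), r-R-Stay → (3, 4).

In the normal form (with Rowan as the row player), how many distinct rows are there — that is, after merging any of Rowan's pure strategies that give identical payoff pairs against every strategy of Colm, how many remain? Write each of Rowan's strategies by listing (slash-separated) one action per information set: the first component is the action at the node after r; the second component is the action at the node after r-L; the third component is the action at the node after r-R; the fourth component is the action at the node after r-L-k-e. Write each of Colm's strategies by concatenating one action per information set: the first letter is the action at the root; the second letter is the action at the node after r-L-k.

6

Rowan has 24 pure strategies: M/k/Out/Mid, M/k/Out/Lo, M/k/Stay/Mid, M/k/Stay/Lo, M/f/Out/Mid, M/f/Out/Lo, M/f/Stay/Mid, M/f/Stay/Lo, L/k/Out/Mid, L/k/Out/Lo, L/k/Stay/Mid, L/k/Stay/Lo, L/f/Out/Mid, L/f/Out/Lo, L/f/Stay/Mid, L/f/Stay/Lo, R/k/Out/Mid, R/k/Out/Lo, R/k/Stay/Mid, R/k/Stay/Lo, R/f/Out/Mid, R/f/Out/Lo, R/f/Stay/Mid, R/f/Stay/Lo. Columns: sd, se, rd, re.
{M/k/Out/Mid, M/k/Out/Lo, M/k/Stay/Mid, M/k/Stay/Lo, M/f/Out/Mid, M/f/Out/Lo, M/f/Stay/Mid, M/f/Stay/Lo} → row (3,1) (3,1) (0,1) (0,1)
{L/k/Out/Mid, L/k/Stay/Mid} → row (3,1) (3,1) (6,5) (6,0)
{L/k/Out/Lo, L/k/Stay/Lo} → row (3,1) (3,1) (6,5) (5,1)
{L/f/Out/Mid, L/f/Out/Lo, L/f/Stay/Mid, L/f/Stay/Lo} → row (3,1) (3,1) (4,0) (4,0)
{R/k/Out/Mid, R/k/Out/Lo, R/f/Out/Mid, R/f/Out/Lo} → row (3,1) (3,1) (0,5) (0,5)
{R/k/Stay/Mid, R/k/Stay/Lo, R/f/Stay/Mid, R/f/Stay/Lo} → row (3,1) (3,1) (3,4) (3,4)
That's 6 distinct rows out of 24 strategies.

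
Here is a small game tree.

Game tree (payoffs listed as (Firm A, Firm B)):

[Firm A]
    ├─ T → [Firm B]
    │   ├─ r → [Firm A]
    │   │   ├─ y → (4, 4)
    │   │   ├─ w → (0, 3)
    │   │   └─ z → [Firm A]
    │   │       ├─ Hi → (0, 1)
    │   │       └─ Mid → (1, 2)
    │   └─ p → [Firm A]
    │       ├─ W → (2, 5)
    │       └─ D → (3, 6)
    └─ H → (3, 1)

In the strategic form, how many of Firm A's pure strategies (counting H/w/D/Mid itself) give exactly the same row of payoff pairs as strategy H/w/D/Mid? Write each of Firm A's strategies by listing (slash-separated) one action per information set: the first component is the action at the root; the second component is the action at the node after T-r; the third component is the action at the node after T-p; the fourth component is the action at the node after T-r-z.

Row for H/w/D/Mid (columns r, p): (3,1) (3,1).
Under H/w/D/Mid, Firm A's choice at the node after T-r and at the node after T-p and at the node after T-r-z can never be reached regardless of what Firm B does, so varying those choices leaves every outcome unchanged.
Holding the reachable choices fixed and varying the unreachable ones freely already gives 3 × 2 × 2 = 12 equivalent strategies.
No other strategy reproduces this row, so those 12 are the full class: H/y/W/Hi, H/y/W/Mid, H/y/D/Hi, H/y/D/Mid, H/w/W/Hi, H/w/W/Mid, H/w/D/Hi, H/w/D/Mid, H/z/W/Hi, H/z/W/Mid, H/z/D/Hi, H/z/D/Mid.

12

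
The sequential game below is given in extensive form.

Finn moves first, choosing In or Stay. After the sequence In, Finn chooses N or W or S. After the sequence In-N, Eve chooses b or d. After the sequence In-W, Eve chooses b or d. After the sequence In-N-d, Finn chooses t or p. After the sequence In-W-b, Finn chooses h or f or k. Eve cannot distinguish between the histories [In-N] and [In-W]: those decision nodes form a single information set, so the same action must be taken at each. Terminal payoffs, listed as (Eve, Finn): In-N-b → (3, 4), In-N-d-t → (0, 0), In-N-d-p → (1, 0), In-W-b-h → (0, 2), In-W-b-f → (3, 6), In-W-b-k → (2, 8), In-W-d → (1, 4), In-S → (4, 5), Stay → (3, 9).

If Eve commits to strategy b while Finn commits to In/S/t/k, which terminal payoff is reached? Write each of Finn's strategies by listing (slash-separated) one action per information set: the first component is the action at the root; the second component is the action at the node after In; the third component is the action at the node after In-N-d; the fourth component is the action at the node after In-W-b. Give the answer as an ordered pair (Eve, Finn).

Trace the play path from the root:
  Finn plays In
  Finn plays S at [In]
→ terminal payoff (4, 5).
(Eve's choice at the information set {In-N, In-W} is never reached on this path, so it doesn't affect the outcome.)

(4, 5)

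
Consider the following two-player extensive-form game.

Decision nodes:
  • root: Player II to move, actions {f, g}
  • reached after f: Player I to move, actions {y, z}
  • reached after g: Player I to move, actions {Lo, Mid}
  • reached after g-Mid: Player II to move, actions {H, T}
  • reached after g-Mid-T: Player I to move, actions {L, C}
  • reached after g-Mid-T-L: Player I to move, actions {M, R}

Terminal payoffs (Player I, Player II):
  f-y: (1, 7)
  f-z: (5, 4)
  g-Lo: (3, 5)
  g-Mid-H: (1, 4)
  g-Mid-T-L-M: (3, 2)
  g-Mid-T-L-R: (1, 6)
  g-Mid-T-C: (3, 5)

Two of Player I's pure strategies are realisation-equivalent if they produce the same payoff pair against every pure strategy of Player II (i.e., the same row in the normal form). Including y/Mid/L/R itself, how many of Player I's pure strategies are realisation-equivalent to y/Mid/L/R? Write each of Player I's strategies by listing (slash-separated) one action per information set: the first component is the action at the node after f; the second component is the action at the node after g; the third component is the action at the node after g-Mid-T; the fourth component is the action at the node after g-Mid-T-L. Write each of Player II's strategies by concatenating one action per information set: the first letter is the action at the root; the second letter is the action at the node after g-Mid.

Row for y/Mid/L/R (columns fH, fT, gH, gT): (1,7) (1,7) (1,4) (1,6).
Every one of Player I's information sets is on the play path for some reply by Player II when Player I follows y/Mid/L/R.
Changing the action at any of them therefore changes at least one column, so only y/Mid/L/R itself gives this row.

1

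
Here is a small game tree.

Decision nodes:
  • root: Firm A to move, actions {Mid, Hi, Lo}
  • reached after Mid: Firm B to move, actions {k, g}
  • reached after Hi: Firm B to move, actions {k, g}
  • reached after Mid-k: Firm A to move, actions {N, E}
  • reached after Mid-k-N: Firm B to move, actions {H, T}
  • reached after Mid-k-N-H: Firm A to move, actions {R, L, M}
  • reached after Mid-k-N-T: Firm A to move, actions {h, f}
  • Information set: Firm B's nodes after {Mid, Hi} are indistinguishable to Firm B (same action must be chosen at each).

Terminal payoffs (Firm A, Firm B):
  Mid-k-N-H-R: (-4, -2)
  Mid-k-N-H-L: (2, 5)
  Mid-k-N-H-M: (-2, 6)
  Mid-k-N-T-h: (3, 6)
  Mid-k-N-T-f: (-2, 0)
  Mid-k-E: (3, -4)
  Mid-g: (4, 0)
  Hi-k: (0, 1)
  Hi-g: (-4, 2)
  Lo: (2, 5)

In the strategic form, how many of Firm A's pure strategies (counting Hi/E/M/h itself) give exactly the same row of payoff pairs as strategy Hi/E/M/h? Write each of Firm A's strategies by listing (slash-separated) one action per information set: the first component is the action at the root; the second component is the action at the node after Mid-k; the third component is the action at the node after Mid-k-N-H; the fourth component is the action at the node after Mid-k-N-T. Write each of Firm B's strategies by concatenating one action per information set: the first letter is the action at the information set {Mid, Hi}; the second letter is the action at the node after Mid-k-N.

Row for Hi/E/M/h (columns kH, kT, gH, gT): (0,1) (0,1) (-4,2) (-4,2).
Under Hi/E/M/h, Firm A's choice at the node after Mid-k and at the node after Mid-k-N-H and at the node after Mid-k-N-T can never be reached regardless of what Firm B does, so varying those choices leaves every outcome unchanged.
Holding the reachable choices fixed and varying the unreachable ones freely already gives 2 × 3 × 2 = 12 equivalent strategies.
No other strategy reproduces this row, so those 12 are the full class: Hi/N/R/h, Hi/N/R/f, Hi/N/L/h, Hi/N/L/f, Hi/N/M/h, Hi/N/M/f, Hi/E/R/h, Hi/E/R/f, Hi/E/L/h, Hi/E/L/f, Hi/E/M/h, Hi/E/M/f.

12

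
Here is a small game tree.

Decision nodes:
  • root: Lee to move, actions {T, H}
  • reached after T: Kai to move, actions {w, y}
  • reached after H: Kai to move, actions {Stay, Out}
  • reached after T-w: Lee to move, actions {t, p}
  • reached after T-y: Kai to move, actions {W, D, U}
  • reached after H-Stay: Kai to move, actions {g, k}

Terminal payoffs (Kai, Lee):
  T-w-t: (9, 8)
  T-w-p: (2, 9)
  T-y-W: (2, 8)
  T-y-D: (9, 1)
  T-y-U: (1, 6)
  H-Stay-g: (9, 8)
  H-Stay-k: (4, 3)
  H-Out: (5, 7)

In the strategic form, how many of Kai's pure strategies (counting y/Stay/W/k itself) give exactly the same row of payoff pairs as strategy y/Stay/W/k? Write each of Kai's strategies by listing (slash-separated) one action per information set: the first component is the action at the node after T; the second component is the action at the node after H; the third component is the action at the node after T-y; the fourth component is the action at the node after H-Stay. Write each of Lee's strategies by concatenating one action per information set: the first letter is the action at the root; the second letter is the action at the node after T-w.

1

Row for y/Stay/W/k (columns Tt, Tp, Ht, Hp): (2,8) (2,8) (4,3) (4,3).
Every one of Kai's information sets is on the play path for some reply by Lee when Kai follows y/Stay/W/k.
Changing the action at any of them therefore changes at least one column, so only y/Stay/W/k itself gives this row.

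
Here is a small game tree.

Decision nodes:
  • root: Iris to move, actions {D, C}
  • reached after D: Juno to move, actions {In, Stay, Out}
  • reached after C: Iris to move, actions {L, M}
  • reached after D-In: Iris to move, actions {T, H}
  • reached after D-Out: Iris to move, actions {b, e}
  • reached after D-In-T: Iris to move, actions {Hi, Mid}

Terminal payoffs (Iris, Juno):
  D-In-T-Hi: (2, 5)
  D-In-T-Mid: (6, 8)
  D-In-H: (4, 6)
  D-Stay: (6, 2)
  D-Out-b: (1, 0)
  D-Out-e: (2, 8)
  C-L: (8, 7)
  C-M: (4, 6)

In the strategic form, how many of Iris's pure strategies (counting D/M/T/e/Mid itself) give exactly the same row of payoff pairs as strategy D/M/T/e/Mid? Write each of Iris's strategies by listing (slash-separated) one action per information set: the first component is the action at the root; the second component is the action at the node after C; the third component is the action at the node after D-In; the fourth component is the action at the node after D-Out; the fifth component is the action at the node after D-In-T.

Row for D/M/T/e/Mid (columns In, Stay, Out): (6,8) (6,2) (2,8).
Under D/M/T/e/Mid, Iris's choice at the node after C can never be reached regardless of what Juno does, so varying those choices leaves every outcome unchanged.
Holding the reachable choices fixed and varying the unreachable one freely already gives 2 equivalent strategies.
No other strategy reproduces this row, so those 2 are the full class: D/L/T/e/Mid, D/M/T/e/Mid.

2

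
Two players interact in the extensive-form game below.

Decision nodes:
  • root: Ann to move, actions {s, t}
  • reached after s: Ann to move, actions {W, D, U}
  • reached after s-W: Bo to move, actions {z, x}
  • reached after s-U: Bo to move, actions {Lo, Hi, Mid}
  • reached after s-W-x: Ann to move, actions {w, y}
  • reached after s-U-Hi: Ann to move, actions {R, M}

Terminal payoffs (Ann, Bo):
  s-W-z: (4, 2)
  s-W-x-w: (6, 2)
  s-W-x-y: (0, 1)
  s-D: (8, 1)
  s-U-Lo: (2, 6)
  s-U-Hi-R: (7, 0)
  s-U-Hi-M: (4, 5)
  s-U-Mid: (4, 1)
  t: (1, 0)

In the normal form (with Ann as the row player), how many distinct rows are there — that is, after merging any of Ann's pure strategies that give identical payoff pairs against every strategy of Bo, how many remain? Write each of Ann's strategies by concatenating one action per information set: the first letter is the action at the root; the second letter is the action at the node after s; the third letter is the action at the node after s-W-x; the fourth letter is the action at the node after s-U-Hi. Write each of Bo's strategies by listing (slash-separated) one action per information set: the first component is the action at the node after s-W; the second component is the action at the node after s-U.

Ann has 24 pure strategies: sWwR, sWwM, sWyR, sWyM, sDwR, sDwM, sDyR, sDyM, sUwR, sUwM, sUyR, sUyM, tWwR, tWwM, tWyR, tWyM, tDwR, tDwM, tDyR, tDyM, tUwR, tUwM, tUyR, tUyM. Columns: z/Lo, z/Hi, z/Mid, x/Lo, x/Hi, x/Mid.
{sWwR, sWwM} → row (4,2) (4,2) (4,2) (6,2) (6,2) (6,2)
{sWyR, sWyM} → row (4,2) (4,2) (4,2) (0,1) (0,1) (0,1)
{sDwR, sDwM, sDyR, sDyM} → row (8,1) (8,1) (8,1) (8,1) (8,1) (8,1)
{sUwR, sUyR} → row (2,6) (7,0) (4,1) (2,6) (7,0) (4,1)
{sUwM, sUyM} → row (2,6) (4,5) (4,1) (2,6) (4,5) (4,1)
{tWwR, tWwM, tWyR, tWyM, tDwR, tDwM, tDyR, tDyM, tUwR, tUwM, tUyR, tUyM} → row (1,0) (1,0) (1,0) (1,0) (1,0) (1,0)
That's 6 distinct rows out of 24 strategies.

6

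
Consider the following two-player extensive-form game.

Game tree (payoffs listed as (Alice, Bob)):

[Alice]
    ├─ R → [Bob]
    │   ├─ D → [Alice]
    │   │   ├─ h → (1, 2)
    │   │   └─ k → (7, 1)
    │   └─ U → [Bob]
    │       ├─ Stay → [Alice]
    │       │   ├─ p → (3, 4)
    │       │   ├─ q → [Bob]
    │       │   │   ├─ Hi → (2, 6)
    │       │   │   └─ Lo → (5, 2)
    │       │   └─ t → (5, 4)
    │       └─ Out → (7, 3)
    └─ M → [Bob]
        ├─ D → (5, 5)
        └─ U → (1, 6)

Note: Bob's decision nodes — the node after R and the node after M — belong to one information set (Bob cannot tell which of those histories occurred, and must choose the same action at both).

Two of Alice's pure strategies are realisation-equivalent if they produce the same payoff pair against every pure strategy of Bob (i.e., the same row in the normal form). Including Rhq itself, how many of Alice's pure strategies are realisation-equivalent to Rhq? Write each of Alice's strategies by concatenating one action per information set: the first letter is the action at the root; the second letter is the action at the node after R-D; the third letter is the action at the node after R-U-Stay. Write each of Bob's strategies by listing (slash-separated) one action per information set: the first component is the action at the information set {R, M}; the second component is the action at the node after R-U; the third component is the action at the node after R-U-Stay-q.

Row for Rhq (columns D/Stay/Hi, D/Stay/Lo, D/Out/Hi, D/Out/Lo, U/Stay/Hi, U/Stay/Lo, U/Out/Hi, U/Out/Lo): (1,2) (1,2) (1,2) (1,2) (2,6) (5,2) (7,3) (7,3).
Every one of Alice's information sets is on the play path for some reply by Bob when Alice follows Rhq.
Changing the action at any of them therefore changes at least one column, so only Rhq itself gives this row.

1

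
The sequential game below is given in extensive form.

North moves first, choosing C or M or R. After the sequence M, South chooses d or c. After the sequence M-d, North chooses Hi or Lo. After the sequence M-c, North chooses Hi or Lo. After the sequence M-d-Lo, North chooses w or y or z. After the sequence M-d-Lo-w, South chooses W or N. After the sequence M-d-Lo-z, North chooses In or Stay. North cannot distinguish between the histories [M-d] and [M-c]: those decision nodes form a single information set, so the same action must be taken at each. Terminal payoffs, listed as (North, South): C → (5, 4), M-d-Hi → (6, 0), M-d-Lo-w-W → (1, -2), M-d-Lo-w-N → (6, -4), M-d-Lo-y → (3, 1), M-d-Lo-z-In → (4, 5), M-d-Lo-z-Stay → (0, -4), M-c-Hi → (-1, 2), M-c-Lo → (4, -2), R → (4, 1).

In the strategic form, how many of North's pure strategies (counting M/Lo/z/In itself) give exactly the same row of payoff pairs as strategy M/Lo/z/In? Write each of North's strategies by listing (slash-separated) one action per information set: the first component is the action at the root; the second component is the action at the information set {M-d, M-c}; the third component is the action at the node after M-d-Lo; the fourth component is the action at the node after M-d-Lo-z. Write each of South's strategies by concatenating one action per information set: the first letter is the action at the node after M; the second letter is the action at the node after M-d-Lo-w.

Row for M/Lo/z/In (columns dW, dN, cW, cN): (4,5) (4,5) (4,-2) (4,-2).
Every one of North's information sets is on the play path for some reply by South when North follows M/Lo/z/In.
Changing the action at any of them therefore changes at least one column, so only M/Lo/z/In itself gives this row.

1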